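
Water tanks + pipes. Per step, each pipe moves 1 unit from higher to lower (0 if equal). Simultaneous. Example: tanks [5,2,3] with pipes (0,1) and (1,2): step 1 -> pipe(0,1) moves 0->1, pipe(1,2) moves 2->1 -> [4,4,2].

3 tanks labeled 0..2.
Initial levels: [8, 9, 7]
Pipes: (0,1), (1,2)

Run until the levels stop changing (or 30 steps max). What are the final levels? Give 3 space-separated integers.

Answer: 8 9 7

Derivation:
Step 1: flows [1->0,1->2] -> levels [9 7 8]
Step 2: flows [0->1,2->1] -> levels [8 9 7]
  -> period-2 cycle: step 2 state = step 0 state; never stabilizes
  -> state at step 30: (30-0) mod 2 = 0, same as step 0 -> [8 9 7]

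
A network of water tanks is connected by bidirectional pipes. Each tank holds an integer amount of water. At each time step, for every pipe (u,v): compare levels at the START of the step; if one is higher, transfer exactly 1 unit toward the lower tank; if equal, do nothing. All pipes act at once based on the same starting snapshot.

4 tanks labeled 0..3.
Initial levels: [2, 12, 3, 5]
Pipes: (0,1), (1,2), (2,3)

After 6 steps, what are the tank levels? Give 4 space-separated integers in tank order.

Answer: 6 5 5 6

Derivation:
Step 1: flows [1->0,1->2,3->2] -> levels [3 10 5 4]
Step 2: flows [1->0,1->2,2->3] -> levels [4 8 5 5]
Step 3: flows [1->0,1->2,2=3] -> levels [5 6 6 5]
Step 4: flows [1->0,1=2,2->3] -> levels [6 5 5 6]
Step 5: flows [0->1,1=2,3->2] -> levels [5 6 6 5]
  -> period-2 cycle: step 5 state = step 3 state
  -> state at step 6: (6-3) mod 2 = 1, same as step 4 -> [6 5 5 6]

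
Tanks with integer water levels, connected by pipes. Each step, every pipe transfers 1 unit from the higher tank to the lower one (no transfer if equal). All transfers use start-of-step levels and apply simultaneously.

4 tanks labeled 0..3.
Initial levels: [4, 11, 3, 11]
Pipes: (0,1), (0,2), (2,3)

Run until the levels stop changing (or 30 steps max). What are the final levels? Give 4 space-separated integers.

Answer: 8 7 6 8

Derivation:
Step 1: flows [1->0,0->2,3->2] -> levels [4 10 5 10]
Step 2: flows [1->0,2->0,3->2] -> levels [6 9 5 9]
Step 3: flows [1->0,0->2,3->2] -> levels [6 8 7 8]
Step 4: flows [1->0,2->0,3->2] -> levels [8 7 7 7]
Step 5: flows [0->1,0->2,2=3] -> levels [6 8 8 7]
Step 6: flows [1->0,2->0,2->3] -> levels [8 7 6 8]
Step 7: flows [0->1,0->2,3->2] -> levels [6 8 8 7]
  -> period-2 cycle: step 7 state = step 5 state; never stabilizes
  -> state at step 30: (30-5) mod 2 = 1, same as step 6 -> [8 7 6 8]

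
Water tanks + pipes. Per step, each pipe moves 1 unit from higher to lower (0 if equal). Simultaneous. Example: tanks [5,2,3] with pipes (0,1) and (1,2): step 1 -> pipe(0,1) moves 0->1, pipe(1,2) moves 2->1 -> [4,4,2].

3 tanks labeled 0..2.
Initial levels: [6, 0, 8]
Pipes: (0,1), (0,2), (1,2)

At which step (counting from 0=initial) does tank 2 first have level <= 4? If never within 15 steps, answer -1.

Step 1: flows [0->1,2->0,2->1] -> levels [6 2 6]
Step 2: flows [0->1,0=2,2->1] -> levels [5 4 5]
Step 3: flows [0->1,0=2,2->1] -> levels [4 6 4]
Tank 2 first reaches <=4 at step 3

Answer: 3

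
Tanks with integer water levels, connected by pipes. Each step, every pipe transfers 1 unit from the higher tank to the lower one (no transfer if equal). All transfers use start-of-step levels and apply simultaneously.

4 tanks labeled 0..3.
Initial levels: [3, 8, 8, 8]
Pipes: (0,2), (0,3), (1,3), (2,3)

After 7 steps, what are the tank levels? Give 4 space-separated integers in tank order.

Step 1: flows [2->0,3->0,1=3,2=3] -> levels [5 8 7 7]
Step 2: flows [2->0,3->0,1->3,2=3] -> levels [7 7 6 7]
Step 3: flows [0->2,0=3,1=3,3->2] -> levels [6 7 8 6]
Step 4: flows [2->0,0=3,1->3,2->3] -> levels [7 6 6 8]
Step 5: flows [0->2,3->0,3->1,3->2] -> levels [7 7 8 5]
Step 6: flows [2->0,0->3,1->3,2->3] -> levels [7 6 6 8]
  -> period-2 cycle: step 6 state = step 4 state
  -> state at step 7: (7-4) mod 2 = 1, same as step 5 -> [7 7 8 5]

Answer: 7 7 8 5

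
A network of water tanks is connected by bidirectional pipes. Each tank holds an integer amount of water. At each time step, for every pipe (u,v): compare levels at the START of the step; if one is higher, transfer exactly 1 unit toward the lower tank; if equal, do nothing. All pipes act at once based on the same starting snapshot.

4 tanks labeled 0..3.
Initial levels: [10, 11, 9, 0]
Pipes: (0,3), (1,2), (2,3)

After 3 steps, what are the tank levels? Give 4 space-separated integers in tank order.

Step 1: flows [0->3,1->2,2->3] -> levels [9 10 9 2]
Step 2: flows [0->3,1->2,2->3] -> levels [8 9 9 4]
Step 3: flows [0->3,1=2,2->3] -> levels [7 9 8 6]

Answer: 7 9 8 6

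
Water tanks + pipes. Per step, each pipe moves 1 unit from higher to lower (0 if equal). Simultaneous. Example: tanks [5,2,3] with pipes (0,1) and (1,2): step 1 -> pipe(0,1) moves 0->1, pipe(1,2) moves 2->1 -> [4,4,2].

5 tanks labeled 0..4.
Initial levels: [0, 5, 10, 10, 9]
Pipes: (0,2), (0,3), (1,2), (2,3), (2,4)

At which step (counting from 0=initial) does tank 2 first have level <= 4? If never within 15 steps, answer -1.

Answer: -1

Derivation:
Step 1: flows [2->0,3->0,2->1,2=3,2->4] -> levels [2 6 7 9 10]
Step 2: flows [2->0,3->0,2->1,3->2,4->2] -> levels [4 7 7 7 9]
Step 3: flows [2->0,3->0,1=2,2=3,4->2] -> levels [6 7 7 6 8]
Step 4: flows [2->0,0=3,1=2,2->3,4->2] -> levels [7 7 6 7 7]
Step 5: flows [0->2,0=3,1->2,3->2,4->2] -> levels [6 6 10 6 6]
Step 6: flows [2->0,0=3,2->1,2->3,2->4] -> levels [7 7 6 7 7]
  -> period-2 cycle (repeats step 4); tank 2 never drops to <=4
Tank 2 never reaches <=4 within 15 steps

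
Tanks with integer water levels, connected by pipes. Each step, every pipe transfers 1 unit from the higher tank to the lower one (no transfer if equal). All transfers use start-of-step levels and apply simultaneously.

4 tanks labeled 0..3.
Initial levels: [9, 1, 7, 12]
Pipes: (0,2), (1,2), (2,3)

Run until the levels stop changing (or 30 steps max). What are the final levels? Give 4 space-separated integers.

Step 1: flows [0->2,2->1,3->2] -> levels [8 2 8 11]
Step 2: flows [0=2,2->1,3->2] -> levels [8 3 8 10]
Step 3: flows [0=2,2->1,3->2] -> levels [8 4 8 9]
Step 4: flows [0=2,2->1,3->2] -> levels [8 5 8 8]
Step 5: flows [0=2,2->1,2=3] -> levels [8 6 7 8]
Step 6: flows [0->2,2->1,3->2] -> levels [7 7 8 7]
Step 7: flows [2->0,2->1,2->3] -> levels [8 8 5 8]
Step 8: flows [0->2,1->2,3->2] -> levels [7 7 8 7]
  -> period-2 cycle: step 8 state = step 6 state; never stabilizes
  -> state at step 30: (30-6) mod 2 = 0, same as step 6 -> [7 7 8 7]

Answer: 7 7 8 7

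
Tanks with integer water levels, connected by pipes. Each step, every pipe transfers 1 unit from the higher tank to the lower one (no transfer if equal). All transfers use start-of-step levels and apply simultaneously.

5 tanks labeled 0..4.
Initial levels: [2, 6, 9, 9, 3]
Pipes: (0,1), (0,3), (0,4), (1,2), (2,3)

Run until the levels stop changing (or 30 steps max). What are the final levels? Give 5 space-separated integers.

Step 1: flows [1->0,3->0,4->0,2->1,2=3] -> levels [5 6 8 8 2]
Step 2: flows [1->0,3->0,0->4,2->1,2=3] -> levels [6 6 7 7 3]
Step 3: flows [0=1,3->0,0->4,2->1,2=3] -> levels [6 7 6 6 4]
Step 4: flows [1->0,0=3,0->4,1->2,2=3] -> levels [6 5 7 6 5]
Step 5: flows [0->1,0=3,0->4,2->1,2->3] -> levels [4 7 5 7 6]
Step 6: flows [1->0,3->0,4->0,1->2,3->2] -> levels [7 5 7 5 5]
Step 7: flows [0->1,0->3,0->4,2->1,2->3] -> levels [4 7 5 7 6]
  -> period-2 cycle: step 7 state = step 5 state; never stabilizes
  -> state at step 30: (30-5) mod 2 = 1, same as step 6 -> [7 5 7 5 5]

Answer: 7 5 7 5 5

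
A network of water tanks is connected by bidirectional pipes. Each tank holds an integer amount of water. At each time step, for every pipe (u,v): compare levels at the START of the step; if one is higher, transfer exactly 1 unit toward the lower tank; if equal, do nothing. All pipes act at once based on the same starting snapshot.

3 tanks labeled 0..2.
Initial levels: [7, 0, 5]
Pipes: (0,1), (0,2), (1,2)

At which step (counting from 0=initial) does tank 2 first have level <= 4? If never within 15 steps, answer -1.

Step 1: flows [0->1,0->2,2->1] -> levels [5 2 5]
Step 2: flows [0->1,0=2,2->1] -> levels [4 4 4]
Tank 2 first reaches <=4 at step 2

Answer: 2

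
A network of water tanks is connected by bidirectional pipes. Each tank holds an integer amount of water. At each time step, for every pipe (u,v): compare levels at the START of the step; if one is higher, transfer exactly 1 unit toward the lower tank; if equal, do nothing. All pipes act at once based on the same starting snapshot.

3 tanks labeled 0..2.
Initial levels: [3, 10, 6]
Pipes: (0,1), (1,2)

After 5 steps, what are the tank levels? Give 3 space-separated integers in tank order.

Answer: 7 5 7

Derivation:
Step 1: flows [1->0,1->2] -> levels [4 8 7]
Step 2: flows [1->0,1->2] -> levels [5 6 8]
Step 3: flows [1->0,2->1] -> levels [6 6 7]
Step 4: flows [0=1,2->1] -> levels [6 7 6]
Step 5: flows [1->0,1->2] -> levels [7 5 7]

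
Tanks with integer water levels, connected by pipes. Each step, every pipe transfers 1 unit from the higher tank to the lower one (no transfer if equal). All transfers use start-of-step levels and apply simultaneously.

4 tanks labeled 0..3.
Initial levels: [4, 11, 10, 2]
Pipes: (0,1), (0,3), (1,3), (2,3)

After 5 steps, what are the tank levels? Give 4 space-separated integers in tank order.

Answer: 6 6 7 8

Derivation:
Step 1: flows [1->0,0->3,1->3,2->3] -> levels [4 9 9 5]
Step 2: flows [1->0,3->0,1->3,2->3] -> levels [6 7 8 6]
Step 3: flows [1->0,0=3,1->3,2->3] -> levels [7 5 7 8]
Step 4: flows [0->1,3->0,3->1,3->2] -> levels [7 7 8 5]
Step 5: flows [0=1,0->3,1->3,2->3] -> levels [6 6 7 8]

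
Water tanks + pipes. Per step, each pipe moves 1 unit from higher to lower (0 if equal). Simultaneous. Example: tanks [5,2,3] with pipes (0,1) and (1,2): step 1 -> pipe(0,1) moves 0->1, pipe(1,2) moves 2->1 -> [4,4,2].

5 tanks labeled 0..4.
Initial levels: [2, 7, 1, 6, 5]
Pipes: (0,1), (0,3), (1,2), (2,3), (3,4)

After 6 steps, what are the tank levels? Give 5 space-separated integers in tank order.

Step 1: flows [1->0,3->0,1->2,3->2,3->4] -> levels [4 5 3 3 6]
Step 2: flows [1->0,0->3,1->2,2=3,4->3] -> levels [4 3 4 5 5]
Step 3: flows [0->1,3->0,2->1,3->2,3=4] -> levels [4 5 4 3 5]
Step 4: flows [1->0,0->3,1->2,2->3,4->3] -> levels [4 3 4 6 4]
Step 5: flows [0->1,3->0,2->1,3->2,3->4] -> levels [4 5 4 3 5]
  -> period-2 cycle: step 5 state = step 3 state
  -> state at step 6: (6-3) mod 2 = 1, same as step 4 -> [4 3 4 6 4]

Answer: 4 3 4 6 4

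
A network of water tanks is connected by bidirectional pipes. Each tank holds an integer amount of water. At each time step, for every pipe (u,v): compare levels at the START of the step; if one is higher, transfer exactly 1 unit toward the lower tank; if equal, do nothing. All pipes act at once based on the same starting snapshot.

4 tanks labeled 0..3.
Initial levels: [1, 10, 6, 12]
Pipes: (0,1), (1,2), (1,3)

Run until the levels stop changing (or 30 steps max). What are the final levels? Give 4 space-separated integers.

Step 1: flows [1->0,1->2,3->1] -> levels [2 9 7 11]
Step 2: flows [1->0,1->2,3->1] -> levels [3 8 8 10]
Step 3: flows [1->0,1=2,3->1] -> levels [4 8 8 9]
Step 4: flows [1->0,1=2,3->1] -> levels [5 8 8 8]
Step 5: flows [1->0,1=2,1=3] -> levels [6 7 8 8]
Step 6: flows [1->0,2->1,3->1] -> levels [7 8 7 7]
Step 7: flows [1->0,1->2,1->3] -> levels [8 5 8 8]
Step 8: flows [0->1,2->1,3->1] -> levels [7 8 7 7]
  -> period-2 cycle: step 8 state = step 6 state; never stabilizes
  -> state at step 30: (30-6) mod 2 = 0, same as step 6 -> [7 8 7 7]

Answer: 7 8 7 7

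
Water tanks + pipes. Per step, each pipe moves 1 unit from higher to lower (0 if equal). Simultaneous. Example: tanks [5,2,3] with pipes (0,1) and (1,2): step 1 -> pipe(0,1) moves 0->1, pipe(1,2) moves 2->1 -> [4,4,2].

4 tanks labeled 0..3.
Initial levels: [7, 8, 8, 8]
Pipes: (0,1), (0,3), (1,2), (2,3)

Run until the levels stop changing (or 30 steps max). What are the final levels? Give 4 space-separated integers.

Step 1: flows [1->0,3->0,1=2,2=3] -> levels [9 7 8 7]
Step 2: flows [0->1,0->3,2->1,2->3] -> levels [7 9 6 9]
Step 3: flows [1->0,3->0,1->2,3->2] -> levels [9 7 8 7]
  -> period-2 cycle: step 3 state = step 1 state; never stabilizes
  -> state at step 30: (30-1) mod 2 = 1, same as step 2 -> [7 9 6 9]

Answer: 7 9 6 9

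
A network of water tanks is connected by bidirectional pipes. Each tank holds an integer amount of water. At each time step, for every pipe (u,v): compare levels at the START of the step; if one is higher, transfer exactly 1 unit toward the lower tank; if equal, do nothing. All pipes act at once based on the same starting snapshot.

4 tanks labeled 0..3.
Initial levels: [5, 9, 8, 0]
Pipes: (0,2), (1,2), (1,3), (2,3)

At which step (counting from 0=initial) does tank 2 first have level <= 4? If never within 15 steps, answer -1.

Answer: 6

Derivation:
Step 1: flows [2->0,1->2,1->3,2->3] -> levels [6 7 7 2]
Step 2: flows [2->0,1=2,1->3,2->3] -> levels [7 6 5 4]
Step 3: flows [0->2,1->2,1->3,2->3] -> levels [6 4 6 6]
Step 4: flows [0=2,2->1,3->1,2=3] -> levels [6 6 5 5]
Step 5: flows [0->2,1->2,1->3,2=3] -> levels [5 4 7 6]
Step 6: flows [2->0,2->1,3->1,2->3] -> levels [6 6 4 6]
Tank 2 first reaches <=4 at step 6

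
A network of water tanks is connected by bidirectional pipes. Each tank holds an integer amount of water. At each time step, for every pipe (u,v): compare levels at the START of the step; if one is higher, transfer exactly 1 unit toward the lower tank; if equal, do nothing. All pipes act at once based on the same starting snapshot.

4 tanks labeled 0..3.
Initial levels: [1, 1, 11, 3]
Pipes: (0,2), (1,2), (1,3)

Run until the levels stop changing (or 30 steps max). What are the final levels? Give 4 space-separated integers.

Step 1: flows [2->0,2->1,3->1] -> levels [2 3 9 2]
Step 2: flows [2->0,2->1,1->3] -> levels [3 3 7 3]
Step 3: flows [2->0,2->1,1=3] -> levels [4 4 5 3]
Step 4: flows [2->0,2->1,1->3] -> levels [5 4 3 4]
Step 5: flows [0->2,1->2,1=3] -> levels [4 3 5 4]
Step 6: flows [2->0,2->1,3->1] -> levels [5 5 3 3]
Step 7: flows [0->2,1->2,1->3] -> levels [4 3 5 4]
  -> period-2 cycle: step 7 state = step 5 state; never stabilizes
  -> state at step 30: (30-5) mod 2 = 1, same as step 6 -> [5 5 3 3]

Answer: 5 5 3 3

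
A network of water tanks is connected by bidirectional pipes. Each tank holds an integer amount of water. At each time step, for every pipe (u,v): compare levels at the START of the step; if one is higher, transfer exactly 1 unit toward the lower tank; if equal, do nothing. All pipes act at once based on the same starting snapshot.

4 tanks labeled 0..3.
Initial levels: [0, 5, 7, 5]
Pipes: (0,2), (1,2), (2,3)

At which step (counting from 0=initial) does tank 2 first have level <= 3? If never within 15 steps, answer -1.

Answer: 5

Derivation:
Step 1: flows [2->0,2->1,2->3] -> levels [1 6 4 6]
Step 2: flows [2->0,1->2,3->2] -> levels [2 5 5 5]
Step 3: flows [2->0,1=2,2=3] -> levels [3 5 4 5]
Step 4: flows [2->0,1->2,3->2] -> levels [4 4 5 4]
Step 5: flows [2->0,2->1,2->3] -> levels [5 5 2 5]
Tank 2 first reaches <=3 at step 5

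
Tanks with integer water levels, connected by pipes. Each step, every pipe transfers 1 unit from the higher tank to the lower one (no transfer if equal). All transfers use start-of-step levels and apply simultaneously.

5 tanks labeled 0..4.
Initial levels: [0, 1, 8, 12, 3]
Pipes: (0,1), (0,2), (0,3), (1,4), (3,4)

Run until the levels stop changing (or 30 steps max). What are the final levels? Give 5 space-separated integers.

Answer: 7 3 4 4 6

Derivation:
Step 1: flows [1->0,2->0,3->0,4->1,3->4] -> levels [3 1 7 10 3]
Step 2: flows [0->1,2->0,3->0,4->1,3->4] -> levels [4 3 6 8 3]
Step 3: flows [0->1,2->0,3->0,1=4,3->4] -> levels [5 4 5 6 4]
Step 4: flows [0->1,0=2,3->0,1=4,3->4] -> levels [5 5 5 4 5]
Step 5: flows [0=1,0=2,0->3,1=4,4->3] -> levels [4 5 5 6 4]
Step 6: flows [1->0,2->0,3->0,1->4,3->4] -> levels [7 3 4 4 6]
Step 7: flows [0->1,0->2,0->3,4->1,4->3] -> levels [4 5 5 6 4]
  -> period-2 cycle: step 7 state = step 5 state; never stabilizes
  -> state at step 30: (30-5) mod 2 = 1, same as step 6 -> [7 3 4 4 6]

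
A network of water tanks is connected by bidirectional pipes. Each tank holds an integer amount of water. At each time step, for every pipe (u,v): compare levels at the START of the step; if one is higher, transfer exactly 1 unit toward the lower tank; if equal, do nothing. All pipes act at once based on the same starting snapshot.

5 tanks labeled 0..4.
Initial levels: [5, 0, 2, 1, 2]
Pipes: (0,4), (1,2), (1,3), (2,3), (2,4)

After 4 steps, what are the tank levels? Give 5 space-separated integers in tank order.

Answer: 3 0 3 2 2

Derivation:
Step 1: flows [0->4,2->1,3->1,2->3,2=4] -> levels [4 2 0 1 3]
Step 2: flows [0->4,1->2,1->3,3->2,4->2] -> levels [3 0 3 1 3]
Step 3: flows [0=4,2->1,3->1,2->3,2=4] -> levels [3 2 1 1 3]
Step 4: flows [0=4,1->2,1->3,2=3,4->2] -> levels [3 0 3 2 2]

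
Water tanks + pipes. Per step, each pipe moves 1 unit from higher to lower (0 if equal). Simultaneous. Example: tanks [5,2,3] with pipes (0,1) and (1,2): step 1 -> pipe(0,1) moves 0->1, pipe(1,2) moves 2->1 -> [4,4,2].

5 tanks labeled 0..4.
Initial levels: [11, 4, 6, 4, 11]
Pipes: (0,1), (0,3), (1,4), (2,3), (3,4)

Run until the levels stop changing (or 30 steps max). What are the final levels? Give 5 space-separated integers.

Answer: 7 8 6 8 7

Derivation:
Step 1: flows [0->1,0->3,4->1,2->3,4->3] -> levels [9 6 5 7 9]
Step 2: flows [0->1,0->3,4->1,3->2,4->3] -> levels [7 8 6 8 7]
Step 3: flows [1->0,3->0,1->4,3->2,3->4] -> levels [9 6 7 5 9]
Step 4: flows [0->1,0->3,4->1,2->3,4->3] -> levels [7 8 6 8 7]
  -> period-2 cycle: step 4 state = step 2 state; never stabilizes
  -> state at step 30: (30-2) mod 2 = 0, same as step 2 -> [7 8 6 8 7]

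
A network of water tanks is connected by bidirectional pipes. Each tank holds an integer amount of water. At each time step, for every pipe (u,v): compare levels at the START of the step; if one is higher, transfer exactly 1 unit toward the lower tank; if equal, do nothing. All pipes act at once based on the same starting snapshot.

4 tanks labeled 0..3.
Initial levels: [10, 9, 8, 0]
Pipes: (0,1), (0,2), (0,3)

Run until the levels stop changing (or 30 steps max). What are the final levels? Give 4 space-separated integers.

Step 1: flows [0->1,0->2,0->3] -> levels [7 10 9 1]
Step 2: flows [1->0,2->0,0->3] -> levels [8 9 8 2]
Step 3: flows [1->0,0=2,0->3] -> levels [8 8 8 3]
Step 4: flows [0=1,0=2,0->3] -> levels [7 8 8 4]
Step 5: flows [1->0,2->0,0->3] -> levels [8 7 7 5]
Step 6: flows [0->1,0->2,0->3] -> levels [5 8 8 6]
Step 7: flows [1->0,2->0,3->0] -> levels [8 7 7 5]
  -> period-2 cycle: step 7 state = step 5 state; never stabilizes
  -> state at step 30: (30-5) mod 2 = 1, same as step 6 -> [5 8 8 6]

Answer: 5 8 8 6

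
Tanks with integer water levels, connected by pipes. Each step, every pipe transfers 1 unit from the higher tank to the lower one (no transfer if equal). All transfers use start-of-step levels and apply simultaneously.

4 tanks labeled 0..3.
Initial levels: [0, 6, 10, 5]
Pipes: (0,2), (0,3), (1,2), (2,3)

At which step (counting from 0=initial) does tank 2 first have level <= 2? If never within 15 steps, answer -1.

Answer: -1

Derivation:
Step 1: flows [2->0,3->0,2->1,2->3] -> levels [2 7 7 5]
Step 2: flows [2->0,3->0,1=2,2->3] -> levels [4 7 5 5]
Step 3: flows [2->0,3->0,1->2,2=3] -> levels [6 6 5 4]
Step 4: flows [0->2,0->3,1->2,2->3] -> levels [4 5 6 6]
Step 5: flows [2->0,3->0,2->1,2=3] -> levels [6 6 4 5]
Step 6: flows [0->2,0->3,1->2,3->2] -> levels [4 5 7 5]
Step 7: flows [2->0,3->0,2->1,2->3] -> levels [6 6 4 5]
  -> period-2 cycle (repeats step 5); tank 2 never drops to <=2
Tank 2 never reaches <=2 within 15 steps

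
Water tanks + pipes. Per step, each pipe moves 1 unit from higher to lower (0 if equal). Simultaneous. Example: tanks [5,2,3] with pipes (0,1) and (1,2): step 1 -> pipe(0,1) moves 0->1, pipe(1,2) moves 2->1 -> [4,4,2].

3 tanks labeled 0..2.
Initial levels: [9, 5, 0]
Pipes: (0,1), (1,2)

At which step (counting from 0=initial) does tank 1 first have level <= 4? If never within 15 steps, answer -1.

Step 1: flows [0->1,1->2] -> levels [8 5 1]
Step 2: flows [0->1,1->2] -> levels [7 5 2]
Step 3: flows [0->1,1->2] -> levels [6 5 3]
Step 4: flows [0->1,1->2] -> levels [5 5 4]
Step 5: flows [0=1,1->2] -> levels [5 4 5]
Tank 1 first reaches <=4 at step 5

Answer: 5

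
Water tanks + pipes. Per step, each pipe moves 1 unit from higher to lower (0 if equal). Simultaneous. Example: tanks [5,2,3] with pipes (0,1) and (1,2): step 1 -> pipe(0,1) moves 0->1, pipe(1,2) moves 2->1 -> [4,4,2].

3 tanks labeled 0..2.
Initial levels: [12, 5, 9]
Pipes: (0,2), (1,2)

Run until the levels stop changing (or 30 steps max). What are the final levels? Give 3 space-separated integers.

Answer: 9 9 8

Derivation:
Step 1: flows [0->2,2->1] -> levels [11 6 9]
Step 2: flows [0->2,2->1] -> levels [10 7 9]
Step 3: flows [0->2,2->1] -> levels [9 8 9]
Step 4: flows [0=2,2->1] -> levels [9 9 8]
Step 5: flows [0->2,1->2] -> levels [8 8 10]
Step 6: flows [2->0,2->1] -> levels [9 9 8]
  -> period-2 cycle: step 6 state = step 4 state; never stabilizes
  -> state at step 30: (30-4) mod 2 = 0, same as step 4 -> [9 9 8]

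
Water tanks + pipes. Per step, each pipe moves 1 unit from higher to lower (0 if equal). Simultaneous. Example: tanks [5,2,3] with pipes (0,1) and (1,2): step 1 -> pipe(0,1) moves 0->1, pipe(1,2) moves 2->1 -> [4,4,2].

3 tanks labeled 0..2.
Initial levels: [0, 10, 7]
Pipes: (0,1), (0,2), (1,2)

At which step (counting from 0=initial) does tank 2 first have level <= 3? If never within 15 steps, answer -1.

Step 1: flows [1->0,2->0,1->2] -> levels [2 8 7]
Step 2: flows [1->0,2->0,1->2] -> levels [4 6 7]
Step 3: flows [1->0,2->0,2->1] -> levels [6 6 5]
Step 4: flows [0=1,0->2,1->2] -> levels [5 5 7]
Step 5: flows [0=1,2->0,2->1] -> levels [6 6 5]
  -> period-2 cycle (repeats step 3); tank 2 never drops to <=3
Tank 2 never reaches <=3 within 15 steps

Answer: -1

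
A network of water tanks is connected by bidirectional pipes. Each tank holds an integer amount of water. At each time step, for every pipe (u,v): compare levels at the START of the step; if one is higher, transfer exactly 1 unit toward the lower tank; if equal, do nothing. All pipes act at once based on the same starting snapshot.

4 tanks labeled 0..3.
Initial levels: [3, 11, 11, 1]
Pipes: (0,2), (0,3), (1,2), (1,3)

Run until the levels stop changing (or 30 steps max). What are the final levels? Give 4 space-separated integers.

Step 1: flows [2->0,0->3,1=2,1->3] -> levels [3 10 10 3]
Step 2: flows [2->0,0=3,1=2,1->3] -> levels [4 9 9 4]
Step 3: flows [2->0,0=3,1=2,1->3] -> levels [5 8 8 5]
Step 4: flows [2->0,0=3,1=2,1->3] -> levels [6 7 7 6]
Step 5: flows [2->0,0=3,1=2,1->3] -> levels [7 6 6 7]
Step 6: flows [0->2,0=3,1=2,3->1] -> levels [6 7 7 6]
  -> period-2 cycle: step 6 state = step 4 state; never stabilizes
  -> state at step 30: (30-4) mod 2 = 0, same as step 4 -> [6 7 7 6]

Answer: 6 7 7 6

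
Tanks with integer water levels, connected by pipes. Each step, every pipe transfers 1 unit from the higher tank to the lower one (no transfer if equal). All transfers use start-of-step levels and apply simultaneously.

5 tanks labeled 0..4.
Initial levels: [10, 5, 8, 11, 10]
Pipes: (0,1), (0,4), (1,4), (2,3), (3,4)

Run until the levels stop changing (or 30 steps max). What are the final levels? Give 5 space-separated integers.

Answer: 9 9 9 10 7

Derivation:
Step 1: flows [0->1,0=4,4->1,3->2,3->4] -> levels [9 7 9 9 10]
Step 2: flows [0->1,4->0,4->1,2=3,4->3] -> levels [9 9 9 10 7]
Step 3: flows [0=1,0->4,1->4,3->2,3->4] -> levels [8 8 10 8 10]
Step 4: flows [0=1,4->0,4->1,2->3,4->3] -> levels [9 9 9 10 7]
  -> period-2 cycle: step 4 state = step 2 state; never stabilizes
  -> state at step 30: (30-2) mod 2 = 0, same as step 2 -> [9 9 9 10 7]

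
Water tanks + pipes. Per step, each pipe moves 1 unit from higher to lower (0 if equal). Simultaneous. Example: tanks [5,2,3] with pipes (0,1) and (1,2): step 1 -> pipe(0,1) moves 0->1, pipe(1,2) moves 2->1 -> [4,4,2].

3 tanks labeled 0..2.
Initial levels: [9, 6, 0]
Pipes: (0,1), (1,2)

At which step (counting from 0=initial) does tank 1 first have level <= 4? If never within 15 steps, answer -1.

Answer: -1

Derivation:
Step 1: flows [0->1,1->2] -> levels [8 6 1]
Step 2: flows [0->1,1->2] -> levels [7 6 2]
Step 3: flows [0->1,1->2] -> levels [6 6 3]
Step 4: flows [0=1,1->2] -> levels [6 5 4]
Step 5: flows [0->1,1->2] -> levels [5 5 5]
Step 6: flows [0=1,1=2] -> levels [5 5 5]
  -> stable; tank 1 stays at 5 > 4
Tank 1 never reaches <=4 within 15 steps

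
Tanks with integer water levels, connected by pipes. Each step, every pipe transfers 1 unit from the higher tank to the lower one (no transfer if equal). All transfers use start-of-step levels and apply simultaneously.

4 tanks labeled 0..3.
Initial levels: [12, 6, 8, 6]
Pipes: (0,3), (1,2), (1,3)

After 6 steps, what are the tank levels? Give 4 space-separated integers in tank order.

Answer: 8 7 8 9

Derivation:
Step 1: flows [0->3,2->1,1=3] -> levels [11 7 7 7]
Step 2: flows [0->3,1=2,1=3] -> levels [10 7 7 8]
Step 3: flows [0->3,1=2,3->1] -> levels [9 8 7 8]
Step 4: flows [0->3,1->2,1=3] -> levels [8 7 8 9]
Step 5: flows [3->0,2->1,3->1] -> levels [9 9 7 7]
Step 6: flows [0->3,1->2,1->3] -> levels [8 7 8 9]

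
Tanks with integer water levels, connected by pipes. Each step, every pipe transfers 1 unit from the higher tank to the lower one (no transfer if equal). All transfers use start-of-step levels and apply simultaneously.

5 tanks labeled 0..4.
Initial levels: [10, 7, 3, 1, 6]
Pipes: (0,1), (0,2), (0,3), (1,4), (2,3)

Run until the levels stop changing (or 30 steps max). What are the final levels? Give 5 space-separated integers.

Step 1: flows [0->1,0->2,0->3,1->4,2->3] -> levels [7 7 3 3 7]
Step 2: flows [0=1,0->2,0->3,1=4,2=3] -> levels [5 7 4 4 7]
Step 3: flows [1->0,0->2,0->3,1=4,2=3] -> levels [4 6 5 5 7]
Step 4: flows [1->0,2->0,3->0,4->1,2=3] -> levels [7 6 4 4 6]
Step 5: flows [0->1,0->2,0->3,1=4,2=3] -> levels [4 7 5 5 6]
Step 6: flows [1->0,2->0,3->0,1->4,2=3] -> levels [7 5 4 4 7]
Step 7: flows [0->1,0->2,0->3,4->1,2=3] -> levels [4 7 5 5 6]
  -> period-2 cycle: step 7 state = step 5 state; never stabilizes
  -> state at step 30: (30-5) mod 2 = 1, same as step 6 -> [7 5 4 4 7]

Answer: 7 5 4 4 7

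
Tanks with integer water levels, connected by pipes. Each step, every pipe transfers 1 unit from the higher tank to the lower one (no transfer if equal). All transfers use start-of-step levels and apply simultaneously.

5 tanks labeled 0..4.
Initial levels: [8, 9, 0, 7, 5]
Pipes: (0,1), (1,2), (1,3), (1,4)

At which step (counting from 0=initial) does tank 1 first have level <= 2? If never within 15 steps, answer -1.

Step 1: flows [1->0,1->2,1->3,1->4] -> levels [9 5 1 8 6]
Step 2: flows [0->1,1->2,3->1,4->1] -> levels [8 7 2 7 5]
Step 3: flows [0->1,1->2,1=3,1->4] -> levels [7 6 3 7 6]
Step 4: flows [0->1,1->2,3->1,1=4] -> levels [6 7 4 6 6]
Step 5: flows [1->0,1->2,1->3,1->4] -> levels [7 3 5 7 7]
Step 6: flows [0->1,2->1,3->1,4->1] -> levels [6 7 4 6 6]
  -> period-2 cycle (repeats step 4); tank 1 never drops to <=2
Tank 1 never reaches <=2 within 15 steps

Answer: -1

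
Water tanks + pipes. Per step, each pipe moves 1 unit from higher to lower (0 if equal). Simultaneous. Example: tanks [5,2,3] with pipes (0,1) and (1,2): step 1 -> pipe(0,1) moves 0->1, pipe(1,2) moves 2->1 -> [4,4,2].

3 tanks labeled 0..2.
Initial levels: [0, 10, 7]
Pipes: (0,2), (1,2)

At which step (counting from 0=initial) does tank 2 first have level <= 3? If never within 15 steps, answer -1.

Answer: -1

Derivation:
Step 1: flows [2->0,1->2] -> levels [1 9 7]
Step 2: flows [2->0,1->2] -> levels [2 8 7]
Step 3: flows [2->0,1->2] -> levels [3 7 7]
Step 4: flows [2->0,1=2] -> levels [4 7 6]
Step 5: flows [2->0,1->2] -> levels [5 6 6]
Step 6: flows [2->0,1=2] -> levels [6 6 5]
Step 7: flows [0->2,1->2] -> levels [5 5 7]
Step 8: flows [2->0,2->1] -> levels [6 6 5]
  -> period-2 cycle (repeats step 6); tank 2 never drops to <=3
Tank 2 never reaches <=3 within 15 steps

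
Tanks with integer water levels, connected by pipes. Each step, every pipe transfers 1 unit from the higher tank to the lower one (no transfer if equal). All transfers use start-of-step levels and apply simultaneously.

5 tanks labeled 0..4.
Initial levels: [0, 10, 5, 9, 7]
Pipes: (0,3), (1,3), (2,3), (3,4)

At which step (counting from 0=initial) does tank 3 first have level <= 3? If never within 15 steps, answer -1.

Answer: -1

Derivation:
Step 1: flows [3->0,1->3,3->2,3->4] -> levels [1 9 6 7 8]
Step 2: flows [3->0,1->3,3->2,4->3] -> levels [2 8 7 7 7]
Step 3: flows [3->0,1->3,2=3,3=4] -> levels [3 7 7 7 7]
Step 4: flows [3->0,1=3,2=3,3=4] -> levels [4 7 7 6 7]
Step 5: flows [3->0,1->3,2->3,4->3] -> levels [5 6 6 8 6]
Step 6: flows [3->0,3->1,3->2,3->4] -> levels [6 7 7 4 7]
Step 7: flows [0->3,1->3,2->3,4->3] -> levels [5 6 6 8 6]
  -> period-2 cycle (repeats step 5); tank 3 never drops to <=3
Tank 3 never reaches <=3 within 15 steps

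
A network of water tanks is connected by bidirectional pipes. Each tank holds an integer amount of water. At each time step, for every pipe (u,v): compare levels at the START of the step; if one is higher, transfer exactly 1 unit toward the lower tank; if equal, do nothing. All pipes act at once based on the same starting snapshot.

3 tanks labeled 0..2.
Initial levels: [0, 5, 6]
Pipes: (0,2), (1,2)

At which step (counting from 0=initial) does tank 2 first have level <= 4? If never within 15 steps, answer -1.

Step 1: flows [2->0,2->1] -> levels [1 6 4]
Tank 2 first reaches <=4 at step 1

Answer: 1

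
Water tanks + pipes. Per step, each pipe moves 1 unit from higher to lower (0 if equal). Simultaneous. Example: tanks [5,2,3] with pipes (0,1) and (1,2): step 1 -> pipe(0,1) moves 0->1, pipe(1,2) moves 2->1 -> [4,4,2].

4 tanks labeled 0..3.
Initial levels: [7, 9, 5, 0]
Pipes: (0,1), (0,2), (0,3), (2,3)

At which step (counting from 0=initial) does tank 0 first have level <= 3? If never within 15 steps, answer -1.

Step 1: flows [1->0,0->2,0->3,2->3] -> levels [6 8 5 2]
Step 2: flows [1->0,0->2,0->3,2->3] -> levels [5 7 5 4]
Step 3: flows [1->0,0=2,0->3,2->3] -> levels [5 6 4 6]
Step 4: flows [1->0,0->2,3->0,3->2] -> levels [6 5 6 4]
Step 5: flows [0->1,0=2,0->3,2->3] -> levels [4 6 5 6]
Step 6: flows [1->0,2->0,3->0,3->2] -> levels [7 5 5 4]
Step 7: flows [0->1,0->2,0->3,2->3] -> levels [4 6 5 6]
  -> period-2 cycle (repeats step 5); tank 0 never drops to <=3
Tank 0 never reaches <=3 within 15 steps

Answer: -1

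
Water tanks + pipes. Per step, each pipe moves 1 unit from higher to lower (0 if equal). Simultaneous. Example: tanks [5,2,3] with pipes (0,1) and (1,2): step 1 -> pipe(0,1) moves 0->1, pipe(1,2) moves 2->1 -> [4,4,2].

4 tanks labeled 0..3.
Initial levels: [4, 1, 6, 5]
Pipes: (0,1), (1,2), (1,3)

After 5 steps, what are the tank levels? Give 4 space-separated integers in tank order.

Step 1: flows [0->1,2->1,3->1] -> levels [3 4 5 4]
Step 2: flows [1->0,2->1,1=3] -> levels [4 4 4 4]
Step 3: flows [0=1,1=2,1=3] -> levels [4 4 4 4]
  -> stable; steps 4..5 unchanged -> [4 4 4 4]

Answer: 4 4 4 4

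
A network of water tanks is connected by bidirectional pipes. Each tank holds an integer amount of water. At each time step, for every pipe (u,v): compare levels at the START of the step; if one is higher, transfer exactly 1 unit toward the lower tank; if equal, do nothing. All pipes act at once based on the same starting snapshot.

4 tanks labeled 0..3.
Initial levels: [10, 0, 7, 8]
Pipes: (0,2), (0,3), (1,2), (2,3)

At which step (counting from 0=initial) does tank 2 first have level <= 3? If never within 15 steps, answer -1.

Answer: -1

Derivation:
Step 1: flows [0->2,0->3,2->1,3->2] -> levels [8 1 8 8]
Step 2: flows [0=2,0=3,2->1,2=3] -> levels [8 2 7 8]
Step 3: flows [0->2,0=3,2->1,3->2] -> levels [7 3 8 7]
Step 4: flows [2->0,0=3,2->1,2->3] -> levels [8 4 5 8]
Step 5: flows [0->2,0=3,2->1,3->2] -> levels [7 5 6 7]
Step 6: flows [0->2,0=3,2->1,3->2] -> levels [6 6 7 6]
Step 7: flows [2->0,0=3,2->1,2->3] -> levels [7 7 4 7]
Step 8: flows [0->2,0=3,1->2,3->2] -> levels [6 6 7 6]
  -> period-2 cycle (repeats step 6); tank 2 never drops to <=3
Tank 2 never reaches <=3 within 15 steps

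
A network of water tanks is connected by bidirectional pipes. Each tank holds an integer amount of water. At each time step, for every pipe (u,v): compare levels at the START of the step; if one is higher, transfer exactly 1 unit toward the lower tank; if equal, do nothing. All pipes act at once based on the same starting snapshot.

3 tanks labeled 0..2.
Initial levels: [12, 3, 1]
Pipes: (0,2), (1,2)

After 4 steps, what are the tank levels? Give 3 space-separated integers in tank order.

Step 1: flows [0->2,1->2] -> levels [11 2 3]
Step 2: flows [0->2,2->1] -> levels [10 3 3]
Step 3: flows [0->2,1=2] -> levels [9 3 4]
Step 4: flows [0->2,2->1] -> levels [8 4 4]

Answer: 8 4 4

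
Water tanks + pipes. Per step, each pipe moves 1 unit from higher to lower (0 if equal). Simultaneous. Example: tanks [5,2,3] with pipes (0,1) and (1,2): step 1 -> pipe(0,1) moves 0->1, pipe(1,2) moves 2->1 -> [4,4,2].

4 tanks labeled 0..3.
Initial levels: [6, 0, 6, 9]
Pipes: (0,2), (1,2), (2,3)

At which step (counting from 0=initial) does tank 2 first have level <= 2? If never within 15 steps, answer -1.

Answer: -1

Derivation:
Step 1: flows [0=2,2->1,3->2] -> levels [6 1 6 8]
Step 2: flows [0=2,2->1,3->2] -> levels [6 2 6 7]
Step 3: flows [0=2,2->1,3->2] -> levels [6 3 6 6]
Step 4: flows [0=2,2->1,2=3] -> levels [6 4 5 6]
Step 5: flows [0->2,2->1,3->2] -> levels [5 5 6 5]
Step 6: flows [2->0,2->1,2->3] -> levels [6 6 3 6]
Step 7: flows [0->2,1->2,3->2] -> levels [5 5 6 5]
  -> period-2 cycle (repeats step 5); tank 2 never drops to <=2
Tank 2 never reaches <=2 within 15 steps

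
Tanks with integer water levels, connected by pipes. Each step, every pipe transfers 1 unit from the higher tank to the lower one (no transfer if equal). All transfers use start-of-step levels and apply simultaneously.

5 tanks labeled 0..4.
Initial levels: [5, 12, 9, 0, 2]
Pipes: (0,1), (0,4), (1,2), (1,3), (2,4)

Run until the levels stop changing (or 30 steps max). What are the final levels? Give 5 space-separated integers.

Step 1: flows [1->0,0->4,1->2,1->3,2->4] -> levels [5 9 9 1 4]
Step 2: flows [1->0,0->4,1=2,1->3,2->4] -> levels [5 7 8 2 6]
Step 3: flows [1->0,4->0,2->1,1->3,2->4] -> levels [7 6 6 3 6]
Step 4: flows [0->1,0->4,1=2,1->3,2=4] -> levels [5 6 6 4 7]
Step 5: flows [1->0,4->0,1=2,1->3,4->2] -> levels [7 4 7 5 5]
Step 6: flows [0->1,0->4,2->1,3->1,2->4] -> levels [5 7 5 4 7]
Step 7: flows [1->0,4->0,1->2,1->3,4->2] -> levels [7 4 7 5 5]
  -> period-2 cycle: step 7 state = step 5 state; never stabilizes
  -> state at step 30: (30-5) mod 2 = 1, same as step 6 -> [5 7 5 4 7]

Answer: 5 7 5 4 7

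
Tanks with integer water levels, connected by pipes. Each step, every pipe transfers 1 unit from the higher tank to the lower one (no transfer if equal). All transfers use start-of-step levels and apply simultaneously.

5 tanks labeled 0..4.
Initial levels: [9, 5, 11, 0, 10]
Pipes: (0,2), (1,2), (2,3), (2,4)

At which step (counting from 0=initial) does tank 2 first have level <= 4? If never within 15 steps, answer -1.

Answer: -1

Derivation:
Step 1: flows [2->0,2->1,2->3,2->4] -> levels [10 6 7 1 11]
Step 2: flows [0->2,2->1,2->3,4->2] -> levels [9 7 7 2 10]
Step 3: flows [0->2,1=2,2->3,4->2] -> levels [8 7 8 3 9]
Step 4: flows [0=2,2->1,2->3,4->2] -> levels [8 8 7 4 8]
Step 5: flows [0->2,1->2,2->3,4->2] -> levels [7 7 9 5 7]
Step 6: flows [2->0,2->1,2->3,2->4] -> levels [8 8 5 6 8]
Step 7: flows [0->2,1->2,3->2,4->2] -> levels [7 7 9 5 7]
  -> period-2 cycle (repeats step 5); tank 2 never drops to <=4
Tank 2 never reaches <=4 within 15 steps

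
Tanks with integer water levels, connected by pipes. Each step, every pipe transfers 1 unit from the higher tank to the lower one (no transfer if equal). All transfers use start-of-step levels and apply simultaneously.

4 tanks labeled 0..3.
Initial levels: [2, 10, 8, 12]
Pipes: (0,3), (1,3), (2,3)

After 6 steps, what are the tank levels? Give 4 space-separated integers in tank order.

Answer: 8 9 9 6

Derivation:
Step 1: flows [3->0,3->1,3->2] -> levels [3 11 9 9]
Step 2: flows [3->0,1->3,2=3] -> levels [4 10 9 9]
Step 3: flows [3->0,1->3,2=3] -> levels [5 9 9 9]
Step 4: flows [3->0,1=3,2=3] -> levels [6 9 9 8]
Step 5: flows [3->0,1->3,2->3] -> levels [7 8 8 9]
Step 6: flows [3->0,3->1,3->2] -> levels [8 9 9 6]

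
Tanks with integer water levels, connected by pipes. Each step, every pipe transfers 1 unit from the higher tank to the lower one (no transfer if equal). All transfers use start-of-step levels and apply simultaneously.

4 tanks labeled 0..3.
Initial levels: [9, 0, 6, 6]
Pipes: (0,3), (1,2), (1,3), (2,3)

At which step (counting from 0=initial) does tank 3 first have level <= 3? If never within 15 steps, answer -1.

Step 1: flows [0->3,2->1,3->1,2=3] -> levels [8 2 5 6]
Step 2: flows [0->3,2->1,3->1,3->2] -> levels [7 4 5 5]
Step 3: flows [0->3,2->1,3->1,2=3] -> levels [6 6 4 5]
Step 4: flows [0->3,1->2,1->3,3->2] -> levels [5 4 6 6]
Step 5: flows [3->0,2->1,3->1,2=3] -> levels [6 6 5 4]
Step 6: flows [0->3,1->2,1->3,2->3] -> levels [5 4 5 7]
Step 7: flows [3->0,2->1,3->1,3->2] -> levels [6 6 5 4]
  -> period-2 cycle (repeats step 5); tank 3 never drops to <=3
Tank 3 never reaches <=3 within 15 steps

Answer: -1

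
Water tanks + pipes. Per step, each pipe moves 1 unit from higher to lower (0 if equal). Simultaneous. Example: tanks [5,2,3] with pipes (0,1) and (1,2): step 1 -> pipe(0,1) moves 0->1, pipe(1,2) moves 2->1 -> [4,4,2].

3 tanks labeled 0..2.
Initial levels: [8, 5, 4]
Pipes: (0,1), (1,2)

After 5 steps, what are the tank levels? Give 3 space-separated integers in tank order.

Step 1: flows [0->1,1->2] -> levels [7 5 5]
Step 2: flows [0->1,1=2] -> levels [6 6 5]
Step 3: flows [0=1,1->2] -> levels [6 5 6]
Step 4: flows [0->1,2->1] -> levels [5 7 5]
Step 5: flows [1->0,1->2] -> levels [6 5 6]

Answer: 6 5 6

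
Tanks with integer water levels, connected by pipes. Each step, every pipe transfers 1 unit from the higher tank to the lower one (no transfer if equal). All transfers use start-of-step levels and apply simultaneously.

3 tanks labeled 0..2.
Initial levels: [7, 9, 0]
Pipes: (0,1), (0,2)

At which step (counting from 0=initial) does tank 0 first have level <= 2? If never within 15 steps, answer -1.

Answer: -1

Derivation:
Step 1: flows [1->0,0->2] -> levels [7 8 1]
Step 2: flows [1->0,0->2] -> levels [7 7 2]
Step 3: flows [0=1,0->2] -> levels [6 7 3]
Step 4: flows [1->0,0->2] -> levels [6 6 4]
Step 5: flows [0=1,0->2] -> levels [5 6 5]
Step 6: flows [1->0,0=2] -> levels [6 5 5]
Step 7: flows [0->1,0->2] -> levels [4 6 6]
Step 8: flows [1->0,2->0] -> levels [6 5 5]
  -> period-2 cycle (repeats step 6); tank 0 never drops to <=2
Tank 0 never reaches <=2 within 15 steps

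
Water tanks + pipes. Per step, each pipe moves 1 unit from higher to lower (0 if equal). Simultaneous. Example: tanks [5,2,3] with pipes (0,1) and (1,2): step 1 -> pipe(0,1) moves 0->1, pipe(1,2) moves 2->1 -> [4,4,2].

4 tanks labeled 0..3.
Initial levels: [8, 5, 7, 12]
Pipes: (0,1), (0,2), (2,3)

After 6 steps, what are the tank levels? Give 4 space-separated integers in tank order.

Step 1: flows [0->1,0->2,3->2] -> levels [6 6 9 11]
Step 2: flows [0=1,2->0,3->2] -> levels [7 6 9 10]
Step 3: flows [0->1,2->0,3->2] -> levels [7 7 9 9]
Step 4: flows [0=1,2->0,2=3] -> levels [8 7 8 9]
Step 5: flows [0->1,0=2,3->2] -> levels [7 8 9 8]
Step 6: flows [1->0,2->0,2->3] -> levels [9 7 7 9]

Answer: 9 7 7 9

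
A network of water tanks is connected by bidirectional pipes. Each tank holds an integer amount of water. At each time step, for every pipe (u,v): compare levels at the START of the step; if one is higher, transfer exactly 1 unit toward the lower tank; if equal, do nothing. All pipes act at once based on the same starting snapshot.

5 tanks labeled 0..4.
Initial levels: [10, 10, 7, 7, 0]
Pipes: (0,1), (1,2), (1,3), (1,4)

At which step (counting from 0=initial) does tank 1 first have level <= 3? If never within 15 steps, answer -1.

Answer: -1

Derivation:
Step 1: flows [0=1,1->2,1->3,1->4] -> levels [10 7 8 8 1]
Step 2: flows [0->1,2->1,3->1,1->4] -> levels [9 9 7 7 2]
Step 3: flows [0=1,1->2,1->3,1->4] -> levels [9 6 8 8 3]
Step 4: flows [0->1,2->1,3->1,1->4] -> levels [8 8 7 7 4]
Step 5: flows [0=1,1->2,1->3,1->4] -> levels [8 5 8 8 5]
Step 6: flows [0->1,2->1,3->1,1=4] -> levels [7 8 7 7 5]
Step 7: flows [1->0,1->2,1->3,1->4] -> levels [8 4 8 8 6]
Step 8: flows [0->1,2->1,3->1,4->1] -> levels [7 8 7 7 5]
  -> period-2 cycle (repeats step 6); tank 1 never drops to <=3
Tank 1 never reaches <=3 within 15 steps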